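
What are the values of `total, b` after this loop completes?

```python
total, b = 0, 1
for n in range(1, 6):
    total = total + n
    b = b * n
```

Sum and factorial of 1 to 5
`total, b` takes the values: (0, 1) → (1, 1) → (3, 1) → (3, 2) → (6, 2) → (6, 6) → (10, 6) → (10, 24) → (15, 24) → (15, 120)

Answer: 15, 120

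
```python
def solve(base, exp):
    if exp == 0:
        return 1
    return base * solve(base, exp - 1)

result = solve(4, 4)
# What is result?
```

solve(4, 4) = 4 * 4 * 4 * 4 = 256

Answer: 256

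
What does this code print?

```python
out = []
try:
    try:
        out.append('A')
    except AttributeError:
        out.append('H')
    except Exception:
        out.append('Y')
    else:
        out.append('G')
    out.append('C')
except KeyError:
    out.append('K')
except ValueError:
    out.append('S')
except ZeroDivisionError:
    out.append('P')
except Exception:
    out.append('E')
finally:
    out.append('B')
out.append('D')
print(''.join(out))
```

Execution trace: 'A' (inner try body, no exception) → 'G' (inner else) → 'C' (try body, no exception) → 'B' (finally) → 'D' (after the try/except). Output: AGCBD

Answer: AGCBD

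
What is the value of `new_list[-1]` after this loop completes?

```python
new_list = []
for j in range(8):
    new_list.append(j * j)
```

Last element of squares 0 to 7
`new_list` takes the values: [] → [0] → [0, 1] → [0, 1, 4] → [0, 1, 4, 9] → [0, 1, 4, 9, 16] → [0, 1, 4, 9, 16, 25] → [0, 1, 4, 9, 16, 25, 36] → [0, 1, 4, 9, 16, 25, 36, 49]
So `new_list[-1]` = 49

Answer: 49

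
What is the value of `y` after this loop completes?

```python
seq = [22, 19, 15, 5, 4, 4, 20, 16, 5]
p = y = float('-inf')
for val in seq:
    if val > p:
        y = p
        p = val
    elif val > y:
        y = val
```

Second largest (with repeats) in [22, 19, 15, 5, 4, 4, 20, 16, 5]
`y` takes the values: -inf → 19 → 20

Answer: 20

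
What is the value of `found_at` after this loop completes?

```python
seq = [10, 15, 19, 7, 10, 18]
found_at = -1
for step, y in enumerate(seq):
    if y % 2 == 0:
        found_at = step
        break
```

First even number index in [10, 15, 19, 7, 10, 18]
`found_at` takes the values: -1 → 0

Answer: 0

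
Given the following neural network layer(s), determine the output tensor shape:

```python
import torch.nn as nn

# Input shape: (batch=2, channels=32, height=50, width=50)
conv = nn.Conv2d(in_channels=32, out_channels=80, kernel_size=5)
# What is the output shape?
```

Input: (2, 32, 50, 50) -> Output: (2, 80, 46, 46)

Answer: (2, 80, 46, 46)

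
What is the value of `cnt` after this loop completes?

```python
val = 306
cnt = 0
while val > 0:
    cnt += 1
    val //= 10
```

Count digits by repeated division by 10
`cnt` takes the values: 0 → 1 → 2 → 3

Answer: 3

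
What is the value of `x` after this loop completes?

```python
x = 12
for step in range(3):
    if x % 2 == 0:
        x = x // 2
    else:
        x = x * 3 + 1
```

Collatz-style transformation from 12
`x` takes the values: 12 → 6 → 3 → 10

Answer: 10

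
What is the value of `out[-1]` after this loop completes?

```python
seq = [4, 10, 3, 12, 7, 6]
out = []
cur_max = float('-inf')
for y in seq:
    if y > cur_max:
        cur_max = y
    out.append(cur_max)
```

Running max ends at 12
`out` takes the values: [] → [4] → [4, 10] → [4, 10, 10] → [4, 10, 10, 12] → [4, 10, 10, 12, 12] → [4, 10, 10, 12, 12, 12]
So `out[-1]` = 12

Answer: 12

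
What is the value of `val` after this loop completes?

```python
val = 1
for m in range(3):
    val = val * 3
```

Multiply by 3, 3 times: 1 * 3^3 = 27
`val` takes the values: 1 → 3 → 9 → 27

Answer: 27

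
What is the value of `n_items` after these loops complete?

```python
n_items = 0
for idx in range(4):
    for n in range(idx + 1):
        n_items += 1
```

Triangle: 1 + 2 + ... + 4
`n_items` takes the values: 0 → 1 → 2 → 3 → 4 → 5 → 6 → 7 → 8 → 9 → 10

Answer: 10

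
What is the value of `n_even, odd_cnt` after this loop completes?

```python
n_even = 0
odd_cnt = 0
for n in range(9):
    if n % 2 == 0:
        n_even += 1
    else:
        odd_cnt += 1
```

Count evens and odds in range(9)
`n_even, odd_cnt` takes the values: (0, 0) → (1, 0) → (1, 1) → (2, 1) → (2, 2) → (3, 2) → (3, 3) → (4, 3) → (4, 4) → (5, 4)

Answer: 5, 4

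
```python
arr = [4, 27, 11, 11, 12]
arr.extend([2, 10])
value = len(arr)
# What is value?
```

Trace:
`arr = [4, 27, 11, 11, 12]` → arr = [4, 27, 11, 11, 12]
`arr.extend([2, 10])` → arr = [4, 27, 11, 11, 12, 2, 10]
`value = len(arr)` → value = 7
So value = 7

Answer: 7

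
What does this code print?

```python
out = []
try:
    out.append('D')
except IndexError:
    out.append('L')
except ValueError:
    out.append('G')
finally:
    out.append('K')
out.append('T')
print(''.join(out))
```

Execution trace: 'D' (try body, no exception) → 'K' (finally) → 'T' (after the try/except). Output: DKT

Answer: DKT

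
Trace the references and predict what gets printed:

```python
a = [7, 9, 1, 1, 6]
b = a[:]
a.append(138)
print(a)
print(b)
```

Key concept: slice [:] creates copy.
Step by step:
`a = [7, 9, 1, 1, 6]` → a = [7, 9, 1, 1, 6]
`b = a[:]` → b = [7, 9, 1, 1, 6]
`a.append(138)` → a = [7, 9, 1, 1, 6, 138]
`print(a)` → prints [7, 9, 1, 1, 6, 138]
`print(b)` → prints [7, 9, 1, 1, 6]

Answer:
[7, 9, 1, 1, 6, 138]
[7, 9, 1, 1, 6]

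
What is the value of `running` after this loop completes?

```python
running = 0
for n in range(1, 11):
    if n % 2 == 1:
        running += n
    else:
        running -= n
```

Add odd, subtract even
`running` takes the values: 0 → 1 → -1 → 2 → -2 → 3 → -3 → 4 → -4 → 5 → -5

Answer: -5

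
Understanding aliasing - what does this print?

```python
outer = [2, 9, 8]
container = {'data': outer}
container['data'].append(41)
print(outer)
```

Key concept: dict holds reference to list.
Step by step:
`outer = [2, 9, 8]` → outer = [2, 9, 8]
`container = {'data': outer}` → container = {'data': [2, 9, 8]}
`container['data'].append(41)` → outer = [2, 9, 8, 41]; container = {'data': [2, 9, 8, 41]}
`print(outer)` → prints [2, 9, 8, 41]

Answer: [2, 9, 8, 41]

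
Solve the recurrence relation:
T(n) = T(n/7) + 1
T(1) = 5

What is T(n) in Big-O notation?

Each step divides n by 7 and adds 1. After log_7(n) steps we reach T(1)=5. So T(n) = 1·log_7(n) + 5 = O(log n).

Answer: O(log n)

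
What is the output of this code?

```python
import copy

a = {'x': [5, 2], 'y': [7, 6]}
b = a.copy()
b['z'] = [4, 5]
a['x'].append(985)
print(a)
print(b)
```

Key concept: shallow copy of dict with mutable values.
Step by step:
`a = {'x': [5, 2], 'y': [7, 6]}` → a = {'x': [5, 2], 'y': [7, 6]}
`b = a.copy()` → b = {'x': [5, 2], 'y': [7, 6]}
`b['z'] = [4, 5]` → b = {'x': [5, 2], 'y': [7, 6], 'z': [4, 5]}
`a['x'].append(985)` → a = {'x': [5, 2, 985], 'y': [7, 6]}; b = {'x': [5, 2, 985], 'y': [7, 6], 'z': [4, 5]}
`print(a)` → prints {'x': [5, 2, 985], 'y': [7, 6]}
`print(b)` → prints {'x': [5, 2, 985], 'y': [7, 6], 'z': [4, 5]}

Answer:
{'x': [5, 2, 985], 'y': [7, 6]}
{'x': [5, 2, 985], 'y': [7, 6], 'z': [4, 5]}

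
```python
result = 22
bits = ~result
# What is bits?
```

Trace:
`result = 22` → result = 22
`bits = ~result` → bits = -23
So bits = -23

Answer: -23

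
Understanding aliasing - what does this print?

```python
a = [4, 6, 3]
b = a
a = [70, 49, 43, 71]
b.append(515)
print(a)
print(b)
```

Key concept: rebinding vs mutation: a is rebound to a new list, b still points at the original.
Step by step:
`a = [4, 6, 3]` → a = [4, 6, 3]
`b = a` → b = [4, 6, 3] (same object as a)
`a = [70, 49, 43, 71]` → a = [70, 49, 43, 71]
`b.append(515)` → b = [4, 6, 3, 515]
`print(a)` → prints [70, 49, 43, 71]
`print(b)` → prints [4, 6, 3, 515]

Answer:
[70, 49, 43, 71]
[4, 6, 3, 515]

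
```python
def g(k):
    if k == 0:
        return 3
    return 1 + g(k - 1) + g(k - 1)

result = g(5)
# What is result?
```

g(k) = 1 + 2·g(k-1), g(0)=3. Closed form: (3+1)·2^5 - 1 = 127.

Answer: 127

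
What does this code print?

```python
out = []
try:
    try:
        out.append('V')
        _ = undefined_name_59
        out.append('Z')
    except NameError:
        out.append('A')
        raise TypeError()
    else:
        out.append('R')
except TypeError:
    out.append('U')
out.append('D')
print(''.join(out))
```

Execution trace: 'V' (inner try body) → 'A' (inner except NameError) → 'U' (outer except TypeError) → 'D' (after the try/except). Output: VAUD

Answer: VAUD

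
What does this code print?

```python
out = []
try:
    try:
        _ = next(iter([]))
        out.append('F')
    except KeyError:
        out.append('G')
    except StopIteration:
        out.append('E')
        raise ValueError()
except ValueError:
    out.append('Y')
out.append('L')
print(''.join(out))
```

Execution trace: 'E' (inner except StopIteration) → 'Y' (outer except ValueError) → 'L' (after the try/except). Output: EYL

Answer: EYL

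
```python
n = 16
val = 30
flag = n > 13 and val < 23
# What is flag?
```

Trace:
`n = 16` → n = 16
`val = 30` → val = 30
`flag = n > 13 and val < 23` → flag = False
So flag = False

Answer: False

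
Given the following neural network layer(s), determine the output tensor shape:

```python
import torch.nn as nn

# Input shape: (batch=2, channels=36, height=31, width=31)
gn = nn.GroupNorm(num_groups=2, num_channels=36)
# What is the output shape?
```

Input: (2, 36, 31, 31) -> Output: (2, 36, 31, 31)

Answer: (2, 36, 31, 31)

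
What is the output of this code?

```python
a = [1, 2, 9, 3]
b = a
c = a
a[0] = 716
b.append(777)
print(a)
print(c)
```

Key concept: multiple aliases.
Step by step:
`a = [1, 2, 9, 3]` → a = [1, 2, 9, 3]
`b = a` → b = [1, 2, 9, 3] (same object as a)
`c = a` → c = [1, 2, 9, 3] (same object as a, b)
`a[0] = 716` → a = [716, 2, 9, 3] (same object as b, c); b = [716, 2, 9, 3] (same object as a, c); c = [716, 2, 9, 3] (same object as a, b)
`b.append(777)` → a = [716, 2, 9, 3, 777] (same object as b, c); b = [716, 2, 9, 3, 777] (same object as a, c); c = [716, 2, 9, 3, 777] (same object as a, b)
`print(a)` → prints [716, 2, 9, 3, 777]
`print(c)` → prints [716, 2, 9, 3, 777]

Answer:
[716, 2, 9, 3, 777]
[716, 2, 9, 3, 777]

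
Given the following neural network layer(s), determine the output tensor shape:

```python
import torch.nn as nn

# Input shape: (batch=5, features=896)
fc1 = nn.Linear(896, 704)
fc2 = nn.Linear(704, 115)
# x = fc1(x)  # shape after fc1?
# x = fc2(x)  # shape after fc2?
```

Input: (5, 896) -> after fc1: (5, 704) -> Output: (5, 115)

Answer: (5, 115)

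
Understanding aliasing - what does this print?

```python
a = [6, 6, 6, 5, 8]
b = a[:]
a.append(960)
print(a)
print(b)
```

Key concept: slice [:] creates copy.
Step by step:
`a = [6, 6, 6, 5, 8]` → a = [6, 6, 6, 5, 8]
`b = a[:]` → b = [6, 6, 6, 5, 8]
`a.append(960)` → a = [6, 6, 6, 5, 8, 960]
`print(a)` → prints [6, 6, 6, 5, 8, 960]
`print(b)` → prints [6, 6, 6, 5, 8]

Answer:
[6, 6, 6, 5, 8, 960]
[6, 6, 6, 5, 8]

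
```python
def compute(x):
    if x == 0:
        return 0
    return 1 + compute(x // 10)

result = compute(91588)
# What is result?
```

Count of digits of 91588: 5

Answer: 5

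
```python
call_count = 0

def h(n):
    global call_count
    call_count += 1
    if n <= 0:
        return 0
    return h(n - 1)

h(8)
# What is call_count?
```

Linear recursion stepping by 1: 9 calls from n=8 down to ≤0.

Answer: 9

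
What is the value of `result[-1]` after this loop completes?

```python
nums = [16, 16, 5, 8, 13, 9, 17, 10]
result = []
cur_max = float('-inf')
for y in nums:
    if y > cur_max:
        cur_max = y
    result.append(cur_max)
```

Running max ends at 17
`result` takes the values: [] → [16] → [16, 16] → [16, 16, 16] → [16, 16, 16, 16] → [16, 16, 16, 16, 16] → [16, 16, 16, 16, 16, 16] → [16, 16, 16, 16, 16, 16, 17] → [16, 16, 16, 16, 16, 16, 17, 17]
So `result[-1]` = 17

Answer: 17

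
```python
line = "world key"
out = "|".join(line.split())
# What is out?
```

Trace:
`line = "world key"` → line = 'world key'
`out = "|".join(line.split())` → out = 'world|key'
So out = 'world|key'

Answer: 'world|key'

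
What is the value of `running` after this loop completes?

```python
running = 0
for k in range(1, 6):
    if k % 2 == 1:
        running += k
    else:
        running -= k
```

Add odd, subtract even
`running` takes the values: 0 → 1 → -1 → 2 → -2 → 3

Answer: 3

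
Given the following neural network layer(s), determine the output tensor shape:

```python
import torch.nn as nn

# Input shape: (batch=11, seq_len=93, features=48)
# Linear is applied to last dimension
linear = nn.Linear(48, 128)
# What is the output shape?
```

Input: (11, 93, 48) -> Output: (11, 93, 128)

Answer: (11, 93, 128)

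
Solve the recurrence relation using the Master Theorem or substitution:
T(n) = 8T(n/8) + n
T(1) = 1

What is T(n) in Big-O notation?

By Master Theorem: a=8, b=8, f(n)=n. Since log_8(8) = 1 and f(n) = Θ(n^1), Case 2 applies. T(n) = O(n log n).

Answer: O(n log n)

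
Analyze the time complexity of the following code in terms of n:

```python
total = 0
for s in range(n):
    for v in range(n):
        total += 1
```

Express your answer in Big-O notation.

Each loop level contributes: n × n. Multiplying the contributions gives O(n^2).

Answer: O(n^2)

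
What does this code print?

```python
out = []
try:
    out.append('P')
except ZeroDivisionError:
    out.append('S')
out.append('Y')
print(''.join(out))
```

Execution trace: 'P' (try body, no exception) → 'Y' (after the try/except). Output: PY

Answer: PY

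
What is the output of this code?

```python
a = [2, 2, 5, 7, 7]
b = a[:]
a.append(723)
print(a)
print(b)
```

Key concept: slice [:] creates copy.
Step by step:
`a = [2, 2, 5, 7, 7]` → a = [2, 2, 5, 7, 7]
`b = a[:]` → b = [2, 2, 5, 7, 7]
`a.append(723)` → a = [2, 2, 5, 7, 7, 723]
`print(a)` → prints [2, 2, 5, 7, 7, 723]
`print(b)` → prints [2, 2, 5, 7, 7]

Answer:
[2, 2, 5, 7, 7, 723]
[2, 2, 5, 7, 7]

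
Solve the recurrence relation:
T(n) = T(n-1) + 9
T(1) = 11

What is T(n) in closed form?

Unrolling: T(n) = T(1) + 9·(n-1) = 11 + 9(n-1) = 9n + 2.

Answer: T(n) = 9n + 2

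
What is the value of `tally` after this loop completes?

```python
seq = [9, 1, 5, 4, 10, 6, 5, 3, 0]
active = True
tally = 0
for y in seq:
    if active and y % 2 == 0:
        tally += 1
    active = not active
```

Count even values at even positions
`tally` takes the values: 0 → 1 → 2

Answer: 2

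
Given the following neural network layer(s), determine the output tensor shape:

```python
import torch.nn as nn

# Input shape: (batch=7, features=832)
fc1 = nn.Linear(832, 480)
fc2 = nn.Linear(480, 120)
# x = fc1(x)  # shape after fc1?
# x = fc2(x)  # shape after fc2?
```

Input: (7, 832) -> after fc1: (7, 480) -> Output: (7, 120)

Answer: (7, 120)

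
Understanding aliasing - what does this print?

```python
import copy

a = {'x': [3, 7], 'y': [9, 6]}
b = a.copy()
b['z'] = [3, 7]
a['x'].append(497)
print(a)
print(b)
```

Key concept: shallow copy of dict with mutable values.
Step by step:
`a = {'x': [3, 7], 'y': [9, 6]}` → a = {'x': [3, 7], 'y': [9, 6]}
`b = a.copy()` → b = {'x': [3, 7], 'y': [9, 6]}
`b['z'] = [3, 7]` → b = {'x': [3, 7], 'y': [9, 6], 'z': [3, 7]}
`a['x'].append(497)` → a = {'x': [3, 7, 497], 'y': [9, 6]}; b = {'x': [3, 7, 497], 'y': [9, 6], 'z': [3, 7]}
`print(a)` → prints {'x': [3, 7, 497], 'y': [9, 6]}
`print(b)` → prints {'x': [3, 7, 497], 'y': [9, 6], 'z': [3, 7]}

Answer:
{'x': [3, 7, 497], 'y': [9, 6]}
{'x': [3, 7, 497], 'y': [9, 6], 'z': [3, 7]}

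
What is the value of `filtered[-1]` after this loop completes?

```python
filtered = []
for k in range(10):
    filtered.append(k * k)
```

Last element of squares 0 to 9
`filtered` takes the values: [] → [0] → [0, 1] → [0, 1, 4] → [0, 1, 4, 9] → [0, 1, 4, 9, 16] → [0, 1, 4, 9, 16, 25] → [0, 1, 4, 9, 16, 25, 36] → [0, 1, 4, 9, 16, 25, 36, 49] → [0, 1, 4, 9, 16, 25, 36, 49, 64] → [0, 1, 4, 9, 16, 25, 36, 49, 64, 81]
So `filtered[-1]` = 81

Answer: 81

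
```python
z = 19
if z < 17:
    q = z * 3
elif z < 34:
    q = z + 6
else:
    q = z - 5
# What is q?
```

Trace:
`z = 19` → z = 19
`if z < 17: ...` → z < 17 is False, z < 34 is True → q = 25
So q = 25

Answer: 25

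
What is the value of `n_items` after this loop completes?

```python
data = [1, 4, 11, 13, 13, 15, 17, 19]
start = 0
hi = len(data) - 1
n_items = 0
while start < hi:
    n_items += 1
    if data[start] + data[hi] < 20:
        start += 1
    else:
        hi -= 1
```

Steps to find pair summing to 20
`n_items` takes the values: 0 → 1 → 2 → 3 → 4 → 5 → 6 → 7

Answer: 7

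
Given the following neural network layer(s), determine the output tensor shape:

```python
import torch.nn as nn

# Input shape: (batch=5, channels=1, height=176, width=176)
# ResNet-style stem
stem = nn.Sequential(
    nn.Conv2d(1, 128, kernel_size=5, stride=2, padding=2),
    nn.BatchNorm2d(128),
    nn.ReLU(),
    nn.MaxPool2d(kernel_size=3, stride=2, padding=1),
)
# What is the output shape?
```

Input: (5, 1, 176, 176) -> after Conv2d 5x5 stride=2: (5, 128, 88, 88) -> Output: (5, 128, 44, 44)

Answer: (5, 128, 44, 44)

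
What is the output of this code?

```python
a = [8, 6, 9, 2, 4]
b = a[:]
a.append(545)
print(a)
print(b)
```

Key concept: slice [:] creates copy.
Step by step:
`a = [8, 6, 9, 2, 4]` → a = [8, 6, 9, 2, 4]
`b = a[:]` → b = [8, 6, 9, 2, 4]
`a.append(545)` → a = [8, 6, 9, 2, 4, 545]
`print(a)` → prints [8, 6, 9, 2, 4, 545]
`print(b)` → prints [8, 6, 9, 2, 4]

Answer:
[8, 6, 9, 2, 4, 545]
[8, 6, 9, 2, 4]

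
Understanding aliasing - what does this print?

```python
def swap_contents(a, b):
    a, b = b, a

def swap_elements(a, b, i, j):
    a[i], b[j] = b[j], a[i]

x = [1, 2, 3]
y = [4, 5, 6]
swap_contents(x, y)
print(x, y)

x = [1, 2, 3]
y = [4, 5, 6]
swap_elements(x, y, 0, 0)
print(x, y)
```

Key concept: parameter rebinding vs mutation.
Step by step:
`x = [1, 2, 3]` → x = [1, 2, 3]
`y = [4, 5, 6]` → y = [4, 5, 6]
`swap_contents(x, y)` → no visible change to tracked variables
`print(x, y)` → prints [1, 2, 3] [4, 5, 6]
`x = [1, 2, 3]` → x = [1, 2, 3]
`y = [4, 5, 6]` → y = [4, 5, 6]
`swap_elements(x, y, 0, 0)` → x = [4, 2, 3]; y = [1, 5, 6]
`print(x, y)` → prints [4, 2, 3] [1, 5, 6]

Answer:
[1, 2, 3] [4, 5, 6]
[4, 2, 3] [1, 5, 6]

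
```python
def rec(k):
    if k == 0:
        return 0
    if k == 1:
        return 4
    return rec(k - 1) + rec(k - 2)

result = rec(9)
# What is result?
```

Build up from base cases: rec(0)=0, rec(1)=4, rec(2)=4, rec(3)=8, rec(4)=12, rec(5)=20, rec(6)=32, ..., rec(9)=136

Answer: 136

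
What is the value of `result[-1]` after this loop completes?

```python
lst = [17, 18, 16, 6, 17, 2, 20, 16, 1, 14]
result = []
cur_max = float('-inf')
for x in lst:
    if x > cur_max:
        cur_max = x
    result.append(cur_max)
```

Running max ends at 20
`result` takes the values: [] → [17] → [17, 18] → [17, 18, 18] → [17, 18, 18, 18] → [17, 18, 18, 18, 18] → [17, 18, 18, 18, 18, 18] → [17, 18, 18, 18, 18, 18, 20] → [17, 18, 18, 18, 18, 18, 20, 20] → [17, 18, 18, 18, 18, 18, 20, 20, 20] → [17, 18, 18, 18, 18, 18, 20, 20, 20, 20]
So `result[-1]` = 20

Answer: 20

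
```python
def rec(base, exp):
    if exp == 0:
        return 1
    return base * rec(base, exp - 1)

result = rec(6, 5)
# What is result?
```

rec(6, 5) = 6 * 6 * 6 * 6 * 6 = 7776

Answer: 7776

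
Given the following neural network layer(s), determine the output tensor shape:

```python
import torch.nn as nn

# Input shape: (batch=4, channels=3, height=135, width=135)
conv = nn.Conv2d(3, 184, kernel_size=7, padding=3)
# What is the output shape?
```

Input: (4, 3, 135, 135) -> Output: (4, 184, 135, 135)

Answer: (4, 184, 135, 135)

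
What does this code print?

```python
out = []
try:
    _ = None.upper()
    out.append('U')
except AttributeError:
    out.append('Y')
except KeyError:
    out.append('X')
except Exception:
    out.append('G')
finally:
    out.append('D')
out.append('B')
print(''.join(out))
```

Execution trace: 'Y' (except AttributeError) → 'D' (finally) → 'B' (after the try/except). Output: YDB

Answer: YDB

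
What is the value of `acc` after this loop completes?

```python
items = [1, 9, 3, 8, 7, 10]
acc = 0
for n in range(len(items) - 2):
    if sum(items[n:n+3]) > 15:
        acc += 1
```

Count windows with sum > 15
`acc` takes the values: 0 → 1 → 2 → 3

Answer: 3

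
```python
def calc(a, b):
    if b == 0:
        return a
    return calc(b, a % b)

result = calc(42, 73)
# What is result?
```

calc(42, 73) -> calc(73, 42) -> calc(42, 31) -> calc(31, 11) -> calc(11, 9) -> calc(9, 2) -> calc(2, 1) -> calc(1, 0) -> 1

Answer: 1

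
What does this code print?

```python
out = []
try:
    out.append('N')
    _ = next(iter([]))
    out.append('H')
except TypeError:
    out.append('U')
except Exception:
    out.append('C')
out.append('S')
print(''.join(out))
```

Execution trace: 'N' (try body) → 'C' (except Exception) → 'S' (after the try/except). Output: NCS

Answer: NCS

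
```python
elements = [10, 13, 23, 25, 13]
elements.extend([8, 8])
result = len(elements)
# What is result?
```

Trace:
`elements = [10, 13, 23, 25, 13]` → elements = [10, 13, 23, 25, 13]
`elements.extend([8, 8])` → elements = [10, 13, 23, 25, 13, 8, 8]
`result = len(elements)` → result = 7
So result = 7

Answer: 7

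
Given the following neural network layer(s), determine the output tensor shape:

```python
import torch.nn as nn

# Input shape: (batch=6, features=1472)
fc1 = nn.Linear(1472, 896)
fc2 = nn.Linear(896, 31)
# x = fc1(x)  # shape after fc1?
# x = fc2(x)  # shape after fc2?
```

Input: (6, 1472) -> after fc1: (6, 896) -> Output: (6, 31)

Answer: (6, 31)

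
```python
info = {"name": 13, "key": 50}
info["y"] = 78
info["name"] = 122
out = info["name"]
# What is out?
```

Trace:
`info = {"name": 13, "key": 50}` → info = {'name': 13, 'key': 50}
`info["y"] = 78` → info = {'name': 13, 'key': 50, 'y': 78}
`info["name"] = 122` → info = {'name': 122, 'key': 50, 'y': 78}
`out = info["name"]` → out = 122
So out = 122

Answer: 122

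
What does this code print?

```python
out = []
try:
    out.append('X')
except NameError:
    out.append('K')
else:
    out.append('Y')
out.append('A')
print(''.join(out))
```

Execution trace: 'X' (try body, no exception) → 'Y' (else) → 'A' (after the try/except). Output: XYA

Answer: XYA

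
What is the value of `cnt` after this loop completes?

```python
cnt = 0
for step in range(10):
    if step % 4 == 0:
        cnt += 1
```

Count numbers divisible by 4 in range(10)
`cnt` takes the values: 0 → 1 → 2 → 3

Answer: 3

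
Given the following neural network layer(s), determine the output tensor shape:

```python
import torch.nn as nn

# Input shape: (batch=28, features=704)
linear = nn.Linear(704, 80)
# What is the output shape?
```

Input: (28, 704) -> Output: (28, 80)

Answer: (28, 80)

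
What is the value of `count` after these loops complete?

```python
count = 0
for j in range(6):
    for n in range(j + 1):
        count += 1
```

Triangle: 1 + 2 + ... + 6
`count` takes the values: 0 → 1 → 2 → 3 → 4 → 5 → 6 → 7 → 8 → 9 → 10 → 11 → 12 → 13 → 14 → 15 → 16 → 17 → 18 → 19 → 20 → 21

Answer: 21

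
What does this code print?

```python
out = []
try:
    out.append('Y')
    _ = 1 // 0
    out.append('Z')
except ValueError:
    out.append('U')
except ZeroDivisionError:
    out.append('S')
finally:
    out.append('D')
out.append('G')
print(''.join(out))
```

Execution trace: 'Y' (try body) → 'S' (except ZeroDivisionError) → 'D' (finally) → 'G' (after the try/except). Output: YSDG

Answer: YSDG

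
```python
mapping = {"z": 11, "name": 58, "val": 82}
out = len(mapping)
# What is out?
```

Trace:
`mapping = {"z": 11, "name": 58, "val": 82}` → mapping = {'z': 11, 'name': 58, 'val': 82}
`out = len(mapping)` → out = 3
So out = 3

Answer: 3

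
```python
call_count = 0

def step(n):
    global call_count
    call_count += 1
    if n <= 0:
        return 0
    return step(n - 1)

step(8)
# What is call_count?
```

Linear recursion stepping by 1: 9 calls from n=8 down to ≤0.

Answer: 9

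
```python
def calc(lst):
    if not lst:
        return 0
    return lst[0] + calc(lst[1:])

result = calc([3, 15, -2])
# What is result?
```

3 + 15 + (-2) + 0 = 16

Answer: 16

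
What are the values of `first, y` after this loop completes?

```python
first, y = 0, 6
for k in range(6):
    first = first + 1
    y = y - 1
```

first goes 0→6, y goes 6→0
`first, y` takes the values: (0, 6) → (1, 6) → (1, 5) → (2, 5) → (2, 4) → (3, 4) → (3, 3) → (4, 3) → (4, 2) → (5, 2) → (5, 1) → (6, 1) → (6, 0)

Answer: 6, 0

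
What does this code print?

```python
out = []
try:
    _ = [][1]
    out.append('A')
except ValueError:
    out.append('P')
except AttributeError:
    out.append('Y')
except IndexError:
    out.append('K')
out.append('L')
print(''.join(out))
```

Execution trace: 'K' (except IndexError) → 'L' (after the try/except). Output: KL

Answer: KL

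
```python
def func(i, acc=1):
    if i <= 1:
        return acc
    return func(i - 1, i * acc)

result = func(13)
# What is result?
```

Accumulator trace (n, acc): (13, 1) -> (12, 13) -> (11, 156) -> (10, 1716) -> (9, 17160) -> (8, 154440) -> (7, 1235520) -> (6, 8648640) -> (5, 51891840) -> (4, 259459200) -> (3, 1037836800) -> (2, 3113510400) -> (1, 6227020800) -> return 6227020800

Answer: 6227020800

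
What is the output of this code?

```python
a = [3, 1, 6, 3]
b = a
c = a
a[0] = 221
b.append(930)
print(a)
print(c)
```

Key concept: multiple aliases.
Step by step:
`a = [3, 1, 6, 3]` → a = [3, 1, 6, 3]
`b = a` → b = [3, 1, 6, 3] (same object as a)
`c = a` → c = [3, 1, 6, 3] (same object as a, b)
`a[0] = 221` → a = [221, 1, 6, 3] (same object as b, c); b = [221, 1, 6, 3] (same object as a, c); c = [221, 1, 6, 3] (same object as a, b)
`b.append(930)` → a = [221, 1, 6, 3, 930] (same object as b, c); b = [221, 1, 6, 3, 930] (same object as a, c); c = [221, 1, 6, 3, 930] (same object as a, b)
`print(a)` → prints [221, 1, 6, 3, 930]
`print(c)` → prints [221, 1, 6, 3, 930]

Answer:
[221, 1, 6, 3, 930]
[221, 1, 6, 3, 930]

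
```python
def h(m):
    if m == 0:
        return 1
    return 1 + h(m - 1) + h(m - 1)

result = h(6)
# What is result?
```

h(m) = 1 + 2·h(m-1), h(0)=1. Closed form: (1+1)·2^6 - 1 = 127.

Answer: 127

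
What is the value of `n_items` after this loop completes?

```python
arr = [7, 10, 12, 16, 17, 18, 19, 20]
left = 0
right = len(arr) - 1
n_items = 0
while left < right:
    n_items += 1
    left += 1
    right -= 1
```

Iterations until pointers meet (list length 8)
`n_items` takes the values: 0 → 1 → 2 → 3 → 4

Answer: 4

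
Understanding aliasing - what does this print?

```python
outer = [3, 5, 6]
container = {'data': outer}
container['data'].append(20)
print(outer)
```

Key concept: dict holds reference to list.
Step by step:
`outer = [3, 5, 6]` → outer = [3, 5, 6]
`container = {'data': outer}` → container = {'data': [3, 5, 6]}
`container['data'].append(20)` → outer = [3, 5, 6, 20]; container = {'data': [3, 5, 6, 20]}
`print(outer)` → prints [3, 5, 6, 20]

Answer: [3, 5, 6, 20]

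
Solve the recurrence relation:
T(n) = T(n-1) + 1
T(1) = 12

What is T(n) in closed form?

Unrolling: T(n) = T(1) + 1·(n-1) = 12 + 1(n-1) = n + 11.

Answer: T(n) = n + 11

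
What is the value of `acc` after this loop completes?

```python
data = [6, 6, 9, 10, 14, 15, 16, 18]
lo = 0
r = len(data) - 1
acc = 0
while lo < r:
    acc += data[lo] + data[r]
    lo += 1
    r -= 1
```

Sum of pairs from ends
`acc` takes the values: 0 → 24 → 46 → 70 → 94

Answer: 94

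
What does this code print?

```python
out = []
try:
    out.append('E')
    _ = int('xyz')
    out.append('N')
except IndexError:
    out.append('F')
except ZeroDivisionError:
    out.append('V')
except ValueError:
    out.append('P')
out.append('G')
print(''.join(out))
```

Execution trace: 'E' (try body) → 'P' (except ValueError) → 'G' (after the try/except). Output: EPG

Answer: EPG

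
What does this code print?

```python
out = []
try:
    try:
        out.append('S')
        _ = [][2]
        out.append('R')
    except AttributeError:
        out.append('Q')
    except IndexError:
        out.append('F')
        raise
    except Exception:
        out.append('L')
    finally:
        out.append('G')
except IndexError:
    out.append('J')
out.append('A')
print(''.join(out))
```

Execution trace: 'S' (inner try body) → 'F' (inner except IndexError) → 'G' (inner finally) → 'J' (outer except IndexError) → 'A' (after the try/except). Output: SFGJA

Answer: SFGJA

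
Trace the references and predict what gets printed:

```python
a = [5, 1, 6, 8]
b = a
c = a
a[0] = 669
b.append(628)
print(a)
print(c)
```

Key concept: multiple aliases.
Step by step:
`a = [5, 1, 6, 8]` → a = [5, 1, 6, 8]
`b = a` → b = [5, 1, 6, 8] (same object as a)
`c = a` → c = [5, 1, 6, 8] (same object as a, b)
`a[0] = 669` → a = [669, 1, 6, 8] (same object as b, c); b = [669, 1, 6, 8] (same object as a, c); c = [669, 1, 6, 8] (same object as a, b)
`b.append(628)` → a = [669, 1, 6, 8, 628] (same object as b, c); b = [669, 1, 6, 8, 628] (same object as a, c); c = [669, 1, 6, 8, 628] (same object as a, b)
`print(a)` → prints [669, 1, 6, 8, 628]
`print(c)` → prints [669, 1, 6, 8, 628]

Answer:
[669, 1, 6, 8, 628]
[669, 1, 6, 8, 628]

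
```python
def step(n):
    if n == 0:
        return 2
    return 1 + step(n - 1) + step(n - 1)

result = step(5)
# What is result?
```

step(n) = 1 + 2·step(n-1), step(0)=2. Closed form: (2+1)·2^5 - 1 = 95.

Answer: 95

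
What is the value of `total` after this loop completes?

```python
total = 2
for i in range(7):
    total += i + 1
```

Start at 2, add 1 to 7 = 30
`total` takes the values: 2 → 3 → 5 → 8 → 12 → 17 → 23 → 30

Answer: 30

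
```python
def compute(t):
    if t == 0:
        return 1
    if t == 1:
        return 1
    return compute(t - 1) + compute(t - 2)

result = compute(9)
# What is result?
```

Build up from base cases: compute(0)=1, compute(1)=1, compute(2)=2, compute(3)=3, compute(4)=5, compute(5)=8, compute(6)=13, ..., compute(9)=55

Answer: 55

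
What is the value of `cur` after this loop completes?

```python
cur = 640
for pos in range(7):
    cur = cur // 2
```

Halve 7 times: 640 // 2^7 = 5
`cur` takes the values: 640 → 320 → 160 → 80 → 40 → 20 → 10 → 5

Answer: 5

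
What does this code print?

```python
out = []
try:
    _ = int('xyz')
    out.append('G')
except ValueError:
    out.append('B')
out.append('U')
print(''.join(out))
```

Execution trace: 'B' (except ValueError) → 'U' (after the try/except). Output: BU

Answer: BU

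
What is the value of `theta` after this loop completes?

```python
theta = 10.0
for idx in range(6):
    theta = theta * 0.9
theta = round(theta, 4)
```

Exponential decay: 10.0 * 0.9^6
`theta` takes the values: 10.0 → 9.0 → 8.1 → 7.29 → 6.561 → 5.9049 → 5.31441 → 5.3144

Answer: 5.3144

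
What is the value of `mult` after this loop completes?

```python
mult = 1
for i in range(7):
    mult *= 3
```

3^7 = 2187
`mult` takes the values: 1 → 3 → 9 → 27 → 81 → 243 → 729 → 2187

Answer: 2187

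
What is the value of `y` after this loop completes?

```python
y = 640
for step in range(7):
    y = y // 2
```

Halve 7 times: 640 // 2^7 = 5
`y` takes the values: 640 → 320 → 160 → 80 → 40 → 20 → 10 → 5

Answer: 5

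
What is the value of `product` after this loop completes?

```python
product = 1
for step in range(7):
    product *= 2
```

2^7 = 128
`product` takes the values: 1 → 2 → 4 → 8 → 16 → 32 → 64 → 128

Answer: 128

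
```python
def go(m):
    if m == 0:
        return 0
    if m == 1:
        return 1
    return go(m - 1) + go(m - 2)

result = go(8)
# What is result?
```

Build up from base cases: go(0)=0, go(1)=1, go(2)=1, go(3)=2, go(4)=3, go(5)=5, go(6)=8, ..., go(8)=21

Answer: 21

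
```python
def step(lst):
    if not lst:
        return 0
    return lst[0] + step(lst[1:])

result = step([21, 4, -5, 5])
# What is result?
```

21 + 4 + (-5) + 5 + 0 = 25

Answer: 25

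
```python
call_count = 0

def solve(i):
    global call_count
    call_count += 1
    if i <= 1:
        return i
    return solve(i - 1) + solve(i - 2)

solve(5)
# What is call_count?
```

Calls(i) = 1 + Calls(i-1) + Calls(i-2); Calls(0)=Calls(1)=1. For i=5 this gives 15.

Answer: 15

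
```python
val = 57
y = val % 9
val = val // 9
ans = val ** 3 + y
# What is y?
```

Trace:
`val = 57` → val = 57
`y = val % 9` → y = 3
`val = val // 9` → val = 6
`ans = val ** 3 + y` → ans = 219
So y = 3

Answer: 3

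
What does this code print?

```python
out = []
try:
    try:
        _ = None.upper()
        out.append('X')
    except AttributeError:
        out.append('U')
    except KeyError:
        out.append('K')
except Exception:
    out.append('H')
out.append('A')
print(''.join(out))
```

Execution trace: 'U' (inner except AttributeError) → 'A' (after the try/except). Output: UA

Answer: UA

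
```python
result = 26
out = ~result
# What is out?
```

Trace:
`result = 26` → result = 26
`out = ~result` → out = -27
So out = -27

Answer: -27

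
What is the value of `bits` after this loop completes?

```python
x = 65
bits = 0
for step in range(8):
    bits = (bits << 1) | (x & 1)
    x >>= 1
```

Reverse lowest 8 bits of 65
`bits` takes the values: 0 → 1 → 2 → 4 → 8 → 16 → 32 → 65 → 130

Answer: 130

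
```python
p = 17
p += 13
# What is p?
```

Trace:
`p = 17` → p = 17
`p += 13` → p = 30
So p = 30

Answer: 30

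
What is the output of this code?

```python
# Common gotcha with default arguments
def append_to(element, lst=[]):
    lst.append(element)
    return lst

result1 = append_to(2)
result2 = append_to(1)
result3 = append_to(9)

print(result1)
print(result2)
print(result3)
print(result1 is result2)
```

Key concept: mutable default argument gotcha.
Step by step:
`result1 = append_to(2)` → result1 = [2]
`result2 = append_to(1)` → result1 = [2, 1] (same object as result2); result2 = [2, 1] (same object as result1)
`result3 = append_to(9)` → result1 = [2, 1, 9] (same object as result2, result3); result2 = [2, 1, 9] (same object as result1, result3); result3 = [2, 1, 9] (same object as result1, result2)
`print(result1)` → prints [2, 1, 9]
`print(result2)` → prints [2, 1, 9]
`print(result3)` → prints [2, 1, 9]
`print(result1 is result2)` → prints True

Answer:
[2, 1, 9]
[2, 1, 9]
[2, 1, 9]
True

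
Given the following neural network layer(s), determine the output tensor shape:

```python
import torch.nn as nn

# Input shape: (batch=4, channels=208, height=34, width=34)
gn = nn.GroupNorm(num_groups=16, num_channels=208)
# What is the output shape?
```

Input: (4, 208, 34, 34) -> Output: (4, 208, 34, 34)

Answer: (4, 208, 34, 34)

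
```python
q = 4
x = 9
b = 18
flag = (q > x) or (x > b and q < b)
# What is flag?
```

Trace:
`q = 4` → q = 4
`x = 9` → x = 9
`b = 18` → b = 18
`flag = (q > x) or (x > b and q < b)` → flag = False
So flag = False

Answer: False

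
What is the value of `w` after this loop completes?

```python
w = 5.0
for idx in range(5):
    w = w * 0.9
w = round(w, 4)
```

Exponential decay: 5.0 * 0.9^5
`w` takes the values: 5.0 → 4.5 → 4.05 → 3.645 → 3.2805 → 2.95245 → 2.9525

Answer: 2.9525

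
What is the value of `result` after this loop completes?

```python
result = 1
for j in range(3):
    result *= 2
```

2^3 = 8
`result` takes the values: 1 → 2 → 4 → 8

Answer: 8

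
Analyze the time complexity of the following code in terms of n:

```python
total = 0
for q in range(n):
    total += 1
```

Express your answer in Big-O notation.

Each loop level contributes: n. Multiplying the contributions gives O(n).

Answer: O(n)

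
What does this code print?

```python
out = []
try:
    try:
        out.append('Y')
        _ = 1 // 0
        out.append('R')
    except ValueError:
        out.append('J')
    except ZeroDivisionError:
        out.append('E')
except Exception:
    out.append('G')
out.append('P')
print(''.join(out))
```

Execution trace: 'Y' (inner try body) → 'E' (inner except ZeroDivisionError) → 'P' (after the try/except). Output: YEP

Answer: YEP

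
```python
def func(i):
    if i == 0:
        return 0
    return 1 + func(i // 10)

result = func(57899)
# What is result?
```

Count of digits of 57899: 5

Answer: 5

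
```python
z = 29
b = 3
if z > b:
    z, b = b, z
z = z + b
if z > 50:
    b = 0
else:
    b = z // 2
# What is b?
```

Trace:
`z = 29` → z = 29
`b = 3` → b = 3
`if z > b: ...` → z > b is True → z = 3; b = 29
`z = z + b` → z = 32
`if z > 50: ...` → z > 50 is False, take else branch → b = 16
So b = 16

Answer: 16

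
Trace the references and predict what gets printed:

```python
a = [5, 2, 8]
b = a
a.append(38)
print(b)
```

Key concept: basic list aliasing.
Step by step:
`a = [5, 2, 8]` → a = [5, 2, 8]
`b = a` → b = [5, 2, 8] (same object as a)
`a.append(38)` → a = [5, 2, 8, 38] (same object as b); b = [5, 2, 8, 38] (same object as a)
`print(b)` → prints [5, 2, 8, 38]

Answer: [5, 2, 8, 38]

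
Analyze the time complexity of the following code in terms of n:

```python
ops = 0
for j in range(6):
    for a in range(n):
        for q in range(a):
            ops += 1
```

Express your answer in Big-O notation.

Each loop level contributes: 1 × n × n. Multiplying the contributions gives O(n^2).

Answer: O(n^2)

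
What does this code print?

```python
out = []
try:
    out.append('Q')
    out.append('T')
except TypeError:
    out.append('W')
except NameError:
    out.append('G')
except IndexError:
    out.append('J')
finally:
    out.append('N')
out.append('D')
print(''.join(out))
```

Execution trace: 'Q' (try body) → 'T' (try body, no exception) → 'N' (finally) → 'D' (after the try/except). Output: QTND

Answer: QTND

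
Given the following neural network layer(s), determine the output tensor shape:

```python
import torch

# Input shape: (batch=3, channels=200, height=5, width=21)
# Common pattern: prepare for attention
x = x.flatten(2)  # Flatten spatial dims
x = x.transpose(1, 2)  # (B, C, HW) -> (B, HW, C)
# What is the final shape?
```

Input: (3, 200, 5, 21) -> after flatten(2): (3, 200, 105) -> Output: (3, 105, 200)

Answer: (3, 105, 200)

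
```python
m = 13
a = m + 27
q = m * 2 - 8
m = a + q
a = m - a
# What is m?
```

Trace:
`m = 13` → m = 13
`a = m + 27` → a = 40
`q = m * 2 - 8` → q = 18
`m = a + q` → m = 58
`a = m - a` → a = 18
So m = 58

Answer: 58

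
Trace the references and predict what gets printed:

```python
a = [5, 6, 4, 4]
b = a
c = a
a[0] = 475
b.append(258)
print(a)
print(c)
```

Key concept: multiple aliases.
Step by step:
`a = [5, 6, 4, 4]` → a = [5, 6, 4, 4]
`b = a` → b = [5, 6, 4, 4] (same object as a)
`c = a` → c = [5, 6, 4, 4] (same object as a, b)
`a[0] = 475` → a = [475, 6, 4, 4] (same object as b, c); b = [475, 6, 4, 4] (same object as a, c); c = [475, 6, 4, 4] (same object as a, b)
`b.append(258)` → a = [475, 6, 4, 4, 258] (same object as b, c); b = [475, 6, 4, 4, 258] (same object as a, c); c = [475, 6, 4, 4, 258] (same object as a, b)
`print(a)` → prints [475, 6, 4, 4, 258]
`print(c)` → prints [475, 6, 4, 4, 258]

Answer:
[475, 6, 4, 4, 258]
[475, 6, 4, 4, 258]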